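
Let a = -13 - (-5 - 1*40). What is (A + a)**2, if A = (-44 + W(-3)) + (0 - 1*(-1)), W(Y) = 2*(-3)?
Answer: 289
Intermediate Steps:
a = 32 (a = -13 - (-5 - 40) = -13 - 1*(-45) = -13 + 45 = 32)
W(Y) = -6
A = -49 (A = (-44 - 6) + (0 - 1*(-1)) = -50 + (0 + 1) = -50 + 1 = -49)
(A + a)**2 = (-49 + 32)**2 = (-17)**2 = 289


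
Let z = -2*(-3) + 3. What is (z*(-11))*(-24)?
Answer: 2376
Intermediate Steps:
z = 9 (z = 6 + 3 = 9)
(z*(-11))*(-24) = (9*(-11))*(-24) = -99*(-24) = 2376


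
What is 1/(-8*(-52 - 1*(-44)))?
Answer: 1/64 ≈ 0.015625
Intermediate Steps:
1/(-8*(-52 - 1*(-44))) = 1/(-8*(-52 + 44)) = 1/(-8*(-8)) = 1/64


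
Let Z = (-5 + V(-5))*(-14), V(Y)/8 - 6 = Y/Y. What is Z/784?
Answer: -51/56 ≈ -0.91071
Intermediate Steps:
V(Y) = 56 (V(Y) = 48 + 8*(Y/Y) = 48 + 8*1 = 48 + 8 = 56)
Z = -714 (Z = (-5 + 56)*(-14) = 51*(-14) = -714)
Z/784 = -714/784 = -714*1/784 = -51/56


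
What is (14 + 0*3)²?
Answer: 196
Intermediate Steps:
(14 + 0*3)² = (14 + 0)² = 14² = 196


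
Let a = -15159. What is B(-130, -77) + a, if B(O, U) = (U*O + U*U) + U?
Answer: 703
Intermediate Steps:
B(O, U) = U + U² + O*U (B(O, U) = (O*U + U²) + U = (U² + O*U) + U = U + U² + O*U)
B(-130, -77) + a = -77*(1 - 130 - 77) - 15159 = -77*(-206) - 15159 = 15862 - 15159 = 703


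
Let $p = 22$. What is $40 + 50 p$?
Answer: $1140$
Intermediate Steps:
$40 + 50 p = 40 + 50 \cdot 22 = 40 + 1100 = 1140$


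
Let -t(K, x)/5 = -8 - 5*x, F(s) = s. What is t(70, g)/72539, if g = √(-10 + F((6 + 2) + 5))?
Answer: 40/72539 + 25*√3/72539 ≈ 0.0011484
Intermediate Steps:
g = √3 (g = √(-10 + ((6 + 2) + 5)) = √(-10 + (8 + 5)) = √(-10 + 13) = √3 ≈ 1.7320)
t(K, x) = 40 + 25*x (t(K, x) = -5*(-8 - 5*x) = 40 + 25*x)
t(70, g)/72539 = (40 + 25*√3)/72539 = (40 + 25*√3)*(1/72539) = 40/72539 + 25*√3/72539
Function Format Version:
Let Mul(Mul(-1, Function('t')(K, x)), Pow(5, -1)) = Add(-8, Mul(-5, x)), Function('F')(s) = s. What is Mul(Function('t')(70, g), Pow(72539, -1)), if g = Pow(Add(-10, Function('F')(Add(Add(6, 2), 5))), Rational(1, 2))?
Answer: Add(Rational(40, 72539), Mul(Rational(25, 72539), Pow(3, Rational(1, 2)))) ≈ 0.0011484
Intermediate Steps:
g = Pow(3, Rational(1, 2)) (g = Pow(Add(-10, Add(Add(6, 2), 5)), Rational(1, 2)) = Pow(Add(-10, Add(8, 5)), Rational(1, 2)) = Pow(Add(-10, 13), Rational(1, 2)) = Pow(3, Rational(1, 2)) ≈ 1.7320)
Function('t')(K, x) = Add(40, Mul(25, x)) (Function('t')(K, x) = Mul(-5, Add(-8, Mul(-5, x))) = Add(40, Mul(25, x)))
Mul(Function('t')(70, g), Pow(72539, -1)) = Mul(Add(40, Mul(25, Pow(3, Rational(1, 2)))), Pow(72539, -1)) = Mul(Add(40, Mul(25, Pow(3, Rational(1, 2)))), Rational(1, 72539)) = Add(Rational(40, 72539), Mul(Rational(25, 72539), Pow(3, Rational(1, 2))))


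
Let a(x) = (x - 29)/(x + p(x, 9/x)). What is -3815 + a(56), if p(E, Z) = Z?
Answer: -11996663/3145 ≈ -3814.5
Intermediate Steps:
a(x) = (-29 + x)/(x + 9/x) (a(x) = (x - 29)/(x + 9/x) = (-29 + x)/(x + 9/x))
-3815 + a(56) = -3815 + 56*(-29 + 56)/(9 + 56**2) = -3815 + 56*27/(9 + 3136) = -3815 + 56*27/3145 = -3815 + 56*(1/3145)*27 = -3815 + 1512/3145 = -11996663/3145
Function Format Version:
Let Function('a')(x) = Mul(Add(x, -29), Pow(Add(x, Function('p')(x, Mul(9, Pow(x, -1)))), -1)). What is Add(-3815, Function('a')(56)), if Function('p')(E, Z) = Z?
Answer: Rational(-11996663, 3145) ≈ -3814.5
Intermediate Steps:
Function('a')(x) = Mul(Pow(Add(x, Mul(9, Pow(x, -1))), -1), Add(-29, x)) (Function('a')(x) = Mul(Add(x, -29), Pow(Add(x, Mul(9, Pow(x, -1))), -1)) = Mul(Add(-29, x), Pow(Add(x, Mul(9, Pow(x, -1))), -1)) = Mul(Pow(Add(x, Mul(9, Pow(x, -1))), -1), Add(-29, x)))
Add(-3815, Function('a')(56)) = Add(-3815, Mul(56, Pow(Add(9, Pow(56, 2)), -1), Add(-29, 56))) = Add(-3815, Mul(56, Pow(Add(9, 3136), -1), 27)) = Add(-3815, Mul(56, Pow(3145, -1), 27)) = Add(-3815, Mul(56, Rational(1, 3145), 27)) = Add(-3815, Rational(1512, 3145)) = Rational(-11996663, 3145)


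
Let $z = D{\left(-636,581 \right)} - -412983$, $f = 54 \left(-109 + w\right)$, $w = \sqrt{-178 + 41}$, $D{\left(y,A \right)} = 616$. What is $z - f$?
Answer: $419485 - 54 i \sqrt{137} \approx 4.1949 \cdot 10^{5} - 632.05 i$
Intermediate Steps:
$w = i \sqrt{137}$ ($w = \sqrt{-137} = i \sqrt{137} \approx 11.705 i$)
$f = -5886 + 54 i \sqrt{137}$ ($f = 54 \left(-109 + i \sqrt{137}\right) = -5886 + 54 i \sqrt{137} \approx -5886.0 + 632.05 i$)
$z = 413599$ ($z = 616 - -412983 = 616 + 412983 = 413599$)
$z - f = 413599 - \left(-5886 + 54 i \sqrt{137}\right) = 413599 + \left(5886 - 54 i \sqrt{137}\right) = 419485 - 54 i \sqrt{137}$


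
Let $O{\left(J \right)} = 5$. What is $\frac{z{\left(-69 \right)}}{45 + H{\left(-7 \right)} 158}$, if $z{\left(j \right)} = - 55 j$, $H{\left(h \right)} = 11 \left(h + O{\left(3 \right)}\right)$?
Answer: $- \frac{3795}{3431} \approx -1.1061$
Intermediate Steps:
$H{\left(h \right)} = 55 + 11 h$ ($H{\left(h \right)} = 11 \left(h + 5\right) = 11 \left(5 + h\right) = 55 + 11 h$)
$\frac{z{\left(-69 \right)}}{45 + H{\left(-7 \right)} 158} = \frac{\left(-55\right) \left(-69\right)}{45 + \left(55 + 11 \left(-7\right)\right) 158} = \frac{3795}{45 + \left(55 - 77\right) 158} = \frac{3795}{45 - 3476} = \frac{3795}{-3431} = 3795 \left(- \frac{1}{3431}\right) = - \frac{3795}{3431}$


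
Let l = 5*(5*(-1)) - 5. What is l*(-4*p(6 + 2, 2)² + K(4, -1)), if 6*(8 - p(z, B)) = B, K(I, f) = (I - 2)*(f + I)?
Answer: 20620/3 ≈ 6873.3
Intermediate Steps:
K(I, f) = (-2 + I)*(I + f)
p(z, B) = 8 - B/6
l = -30 (l = 5*(-5) - 5 = -25 - 5 = -30)
l*(-4*p(6 + 2, 2)² + K(4, -1)) = -30*(-4*(8 - ⅙*2)² + (4² - 2*4 - 2*(-1) + 4*(-1))) = -30*(-4*(8 - ⅓)² + (16 - 8 + 2 - 4)) = -30*(-4*(23/3)² + 6) = -30*(-4*529/9 + 6) = -30*(-2116/9 + 6) = -30*(-2062/9) = 20620/3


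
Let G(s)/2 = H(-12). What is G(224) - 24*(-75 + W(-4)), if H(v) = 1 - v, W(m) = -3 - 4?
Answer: 1994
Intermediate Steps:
W(m) = -7
G(s) = 26 (G(s) = 2*(1 - 1*(-12)) = 2*(1 + 12) = 2*13 = 26)
G(224) - 24*(-75 + W(-4)) = 26 - 24*(-75 - 7) = 26 - 24*(-82) = 26 + 1968 = 1994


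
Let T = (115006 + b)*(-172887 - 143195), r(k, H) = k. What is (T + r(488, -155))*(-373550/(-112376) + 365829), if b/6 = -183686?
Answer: 1603359744052331046879/14047 ≈ 1.1414e+17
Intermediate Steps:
b = -1102116 (b = 6*(-183686) = -1102116)
T = 312007703020 (T = (115006 - 1102116)*(-172887 - 143195) = -987110*(-316082) = 312007703020)
(T + r(488, -155))*(-373550/(-112376) + 365829) = (312007703020 + 488)*(-373550/(-112376) + 365829) = 312007703508*(-373550*(-1/112376) + 365829) = 312007703508*(186775/56188 + 365829) = 312007703508*(20555386627/56188) = 1603359744052331046879/14047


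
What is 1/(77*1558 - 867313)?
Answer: -1/747347 ≈ -1.3381e-6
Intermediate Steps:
1/(77*1558 - 867313) = 1/(119966 - 867313) = 1/(-747347) = -1/747347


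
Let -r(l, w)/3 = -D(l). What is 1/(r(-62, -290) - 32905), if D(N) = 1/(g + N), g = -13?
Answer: -25/822626 ≈ -3.0390e-5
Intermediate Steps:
D(N) = 1/(-13 + N)
r(l, w) = 3/(-13 + l) (r(l, w) = -(-3)/(-13 + l) = 3/(-13 + l))
1/(r(-62, -290) - 32905) = 1/(3/(-13 - 62) - 32905) = 1/(3/(-75) - 32905) = 1/(3*(-1/75) - 32905) = 1/(-1/25 - 32905) = 1/(-822626/25) = -25/822626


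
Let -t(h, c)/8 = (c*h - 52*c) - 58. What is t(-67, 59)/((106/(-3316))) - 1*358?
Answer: -93914830/53 ≈ -1.7720e+6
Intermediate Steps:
t(h, c) = 464 + 416*c - 8*c*h (t(h, c) = -8*((c*h - 52*c) - 58) = -8*((-52*c + c*h) - 58) = -8*(-58 - 52*c + c*h) = 464 + 416*c - 8*c*h)
t(-67, 59)/((106/(-3316))) - 1*358 = (464 + 416*59 - 8*59*(-67))/((106/(-3316))) - 1*358 = (464 + 24544 + 31624)/((106*(-1/3316))) - 358 = 56632/(-53/1658) - 358 = 56632*(-1658/53) - 358 = -93895856/53 - 358 = -93914830/53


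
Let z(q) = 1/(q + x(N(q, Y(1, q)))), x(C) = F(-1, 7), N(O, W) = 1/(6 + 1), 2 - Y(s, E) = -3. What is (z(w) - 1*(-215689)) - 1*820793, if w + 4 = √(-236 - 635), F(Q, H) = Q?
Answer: -542173189/896 - I*√871/896 ≈ -6.051e+5 - 0.032938*I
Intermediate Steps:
Y(s, E) = 5 (Y(s, E) = 2 - 1*(-3) = 2 + 3 = 5)
N(O, W) = ⅐ (N(O, W) = 1/7 = ⅐)
w = -4 + I*√871 (w = -4 + √(-236 - 635) = -4 + √(-871) = -4 + I*√871 ≈ -4.0 + 29.513*I)
x(C) = -1
z(q) = 1/(-1 + q) (z(q) = 1/(q - 1) = 1/(-1 + q))
(z(w) - 1*(-215689)) - 1*820793 = (1/(-1 + (-4 + I*√871)) - 1*(-215689)) - 1*820793 = (1/(-5 + I*√871) + 215689) - 820793 = (215689 + 1/(-5 + I*√871)) - 820793 = -605104 + 1/(-5 + I*√871)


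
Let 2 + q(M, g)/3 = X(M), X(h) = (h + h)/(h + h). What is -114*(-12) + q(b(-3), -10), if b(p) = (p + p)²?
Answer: 1365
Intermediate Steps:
b(p) = 4*p² (b(p) = (2*p)² = 4*p²)
X(h) = 1 (X(h) = (2*h)/((2*h)) = (2*h)*(1/(2*h)) = 1)
q(M, g) = -3 (q(M, g) = -6 + 3*1 = -6 + 3 = -3)
-114*(-12) + q(b(-3), -10) = -114*(-12) - 3 = 1368 - 3 = 1365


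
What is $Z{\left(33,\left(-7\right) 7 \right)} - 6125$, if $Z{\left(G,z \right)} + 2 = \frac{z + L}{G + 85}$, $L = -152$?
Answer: $- \frac{723187}{118} \approx -6128.7$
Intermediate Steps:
$Z{\left(G,z \right)} = -2 + \frac{-152 + z}{85 + G}$ ($Z{\left(G,z \right)} = -2 + \frac{z - 152}{G + 85} = -2 + \frac{-152 + z}{85 + G}$)
$Z{\left(33,\left(-7\right) 7 \right)} - 6125 = \frac{-322 - 49 - 66}{85 + 33} - 6125 = \frac{-322 - 49 - 66}{118} - 6125 = \frac{1}{118} \left(-437\right) - 6125 = - \frac{437}{118} - 6125 = - \frac{723187}{118}$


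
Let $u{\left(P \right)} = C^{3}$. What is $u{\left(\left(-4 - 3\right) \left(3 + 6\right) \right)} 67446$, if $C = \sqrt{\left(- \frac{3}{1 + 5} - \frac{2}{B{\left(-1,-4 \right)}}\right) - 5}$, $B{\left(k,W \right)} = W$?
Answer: $- 337230 i \sqrt{5} \approx - 7.5407 \cdot 10^{5} i$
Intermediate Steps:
$C = i \sqrt{5}$ ($C = \sqrt{\left(- \frac{3}{1 + 5} - \frac{2}{-4}\right) - 5} = \sqrt{\left(- \frac{3}{6} - - \frac{1}{2}\right) - 5} = \sqrt{\left(\left(-3\right) \frac{1}{6} + \frac{1}{2}\right) - 5} = \sqrt{\left(- \frac{1}{2} + \frac{1}{2}\right) - 5} = \sqrt{0 - 5} = \sqrt{-5} = i \sqrt{5} \approx 2.2361 i$)
$u{\left(P \right)} = - 5 i \sqrt{5}$ ($u{\left(P \right)} = \left(i \sqrt{5}\right)^{3} = - 5 i \sqrt{5}$)
$u{\left(\left(-4 - 3\right) \left(3 + 6\right) \right)} 67446 = - 5 i \sqrt{5} \cdot 67446 = - 337230 i \sqrt{5}$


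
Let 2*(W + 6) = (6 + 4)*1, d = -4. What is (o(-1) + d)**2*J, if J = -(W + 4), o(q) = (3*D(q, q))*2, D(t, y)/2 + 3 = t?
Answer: -8112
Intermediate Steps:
D(t, y) = -6 + 2*t
o(q) = -36 + 12*q (o(q) = (3*(-6 + 2*q))*2 = (-18 + 6*q)*2 = -36 + 12*q)
W = -1 (W = -6 + ((6 + 4)*1)/2 = -6 + (10*1)/2 = -6 + (1/2)*10 = -6 + 5 = -1)
J = -3 (J = -(-1 + 4) = -1*3 = -3)
(o(-1) + d)**2*J = ((-36 + 12*(-1)) - 4)**2*(-3) = ((-36 - 12) - 4)**2*(-3) = (-48 - 4)**2*(-3) = (-52)**2*(-3) = 2704*(-3) = -8112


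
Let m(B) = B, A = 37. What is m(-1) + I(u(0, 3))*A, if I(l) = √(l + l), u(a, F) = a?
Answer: -1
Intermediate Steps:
I(l) = √2*√l (I(l) = √(2*l) = √2*√l)
m(-1) + I(u(0, 3))*A = -1 + (√2*√0)*37 = -1 + (√2*0)*37 = -1 + 0*37 = -1 + 0 = -1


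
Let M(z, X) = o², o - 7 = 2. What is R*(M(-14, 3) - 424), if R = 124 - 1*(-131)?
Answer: -87465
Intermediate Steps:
o = 9 (o = 7 + 2 = 9)
M(z, X) = 81 (M(z, X) = 9² = 81)
R = 255 (R = 124 + 131 = 255)
R*(M(-14, 3) - 424) = 255*(81 - 424) = 255*(-343) = -87465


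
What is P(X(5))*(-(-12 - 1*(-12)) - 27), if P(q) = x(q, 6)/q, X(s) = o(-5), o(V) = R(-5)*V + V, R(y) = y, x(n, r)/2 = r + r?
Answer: -162/5 ≈ -32.400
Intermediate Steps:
x(n, r) = 4*r (x(n, r) = 2*(r + r) = 2*(2*r) = 4*r)
o(V) = -4*V (o(V) = -5*V + V = -4*V)
X(s) = 20 (X(s) = -4*(-5) = 20)
P(q) = 24/q (P(q) = (4*6)/q = 24/q)
P(X(5))*(-(-12 - 1*(-12)) - 27) = (24/20)*(-(-12 - 1*(-12)) - 27) = (24*(1/20))*(-(-12 + 12) - 27) = 6*(-1*0 - 27)/5 = 6*(0 - 27)/5 = (6/5)*(-27) = -162/5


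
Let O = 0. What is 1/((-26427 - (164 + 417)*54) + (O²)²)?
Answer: -1/57801 ≈ -1.7301e-5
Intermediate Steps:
1/((-26427 - (164 + 417)*54) + (O²)²) = 1/((-26427 - (164 + 417)*54) + (0²)²) = 1/((-26427 - 581*54) + 0²) = 1/((-26427 - 1*31374) + 0) = 1/((-26427 - 31374) + 0) = 1/(-57801 + 0) = 1/(-57801) = -1/57801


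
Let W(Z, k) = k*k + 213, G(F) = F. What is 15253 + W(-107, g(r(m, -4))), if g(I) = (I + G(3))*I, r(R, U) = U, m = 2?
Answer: 15482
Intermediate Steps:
g(I) = I*(3 + I) (g(I) = (I + 3)*I = (3 + I)*I = I*(3 + I))
W(Z, k) = 213 + k² (W(Z, k) = k² + 213 = 213 + k²)
15253 + W(-107, g(r(m, -4))) = 15253 + (213 + (-4*(3 - 4))²) = 15253 + (213 + (-4*(-1))²) = 15253 + (213 + 4²) = 15253 + (213 + 16) = 15253 + 229 = 15482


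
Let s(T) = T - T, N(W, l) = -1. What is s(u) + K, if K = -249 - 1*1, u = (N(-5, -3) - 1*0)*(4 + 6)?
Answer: -250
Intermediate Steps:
u = -10 (u = (-1 - 1*0)*(4 + 6) = (-1 + 0)*10 = -1*10 = -10)
K = -250 (K = -249 - 1 = -250)
s(T) = 0
s(u) + K = 0 - 250 = -250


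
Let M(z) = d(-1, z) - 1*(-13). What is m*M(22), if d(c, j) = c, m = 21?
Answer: 252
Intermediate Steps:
M(z) = 12 (M(z) = -1 - 1*(-13) = -1 + 13 = 12)
m*M(22) = 21*12 = 252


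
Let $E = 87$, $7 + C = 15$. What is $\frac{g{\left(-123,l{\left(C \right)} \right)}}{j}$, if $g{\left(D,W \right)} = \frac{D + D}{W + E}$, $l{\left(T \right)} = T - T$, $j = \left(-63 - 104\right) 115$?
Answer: $\frac{82}{556945} \approx 0.00014723$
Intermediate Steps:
$C = 8$ ($C = -7 + 15 = 8$)
$j = -19205$ ($j = \left(-167\right) 115 = -19205$)
$l{\left(T \right)} = 0$
$g{\left(D,W \right)} = \frac{2 D}{87 + W}$ ($g{\left(D,W \right)} = \frac{D + D}{W + 87} = \frac{2 D}{87 + W}$)
$\frac{g{\left(-123,l{\left(C \right)} \right)}}{j} = \frac{2 \left(-123\right) \frac{1}{87 + 0}}{-19205} = 2 \left(-123\right) \frac{1}{87} \left(- \frac{1}{19205}\right) = \left(- \frac{82}{29}\right) \left(- \frac{1}{19205}\right) = \frac{82}{556945}$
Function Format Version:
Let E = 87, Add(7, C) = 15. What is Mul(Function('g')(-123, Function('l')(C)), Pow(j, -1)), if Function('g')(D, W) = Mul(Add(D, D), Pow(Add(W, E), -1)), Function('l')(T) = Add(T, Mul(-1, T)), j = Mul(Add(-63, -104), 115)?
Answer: Rational(82, 556945) ≈ 0.00014723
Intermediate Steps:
C = 8 (C = Add(-7, 15) = 8)
j = -19205 (j = Mul(-167, 115) = -19205)
Function('l')(T) = 0
Function('g')(D, W) = Mul(2, D, Pow(Add(87, W), -1)) (Function('g')(D, W) = Mul(Add(D, D), Pow(Add(W, 87), -1)) = Mul(Mul(2, D), Pow(Add(87, W), -1)) = Mul(2, D, Pow(Add(87, W), -1)))
Mul(Function('g')(-123, Function('l')(C)), Pow(j, -1)) = Mul(Mul(2, -123, Pow(Add(87, 0), -1)), Pow(-19205, -1)) = Mul(Mul(2, -123, Pow(87, -1)), Rational(-1, 19205)) = Mul(Mul(2, -123, Rational(1, 87)), Rational(-1, 19205)) = Mul(Rational(-82, 29), Rational(-1, 19205)) = Rational(82, 556945)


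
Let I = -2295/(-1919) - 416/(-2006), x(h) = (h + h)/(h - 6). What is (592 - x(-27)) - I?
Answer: 12469660551/21172327 ≈ 588.96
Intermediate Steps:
x(h) = 2*h/(-6 + h) (x(h) = (2*h)/(-6 + h) = 2*h/(-6 + h))
I = 2701037/1924757 (I = -2295*(-1/1919) - 416*(-1/2006) = 2295/1919 + 208/1003 = 2701037/1924757 ≈ 1.4033)
(592 - x(-27)) - I = (592 - 2*(-27)/(-6 - 27)) - 1*2701037/1924757 = (592 - 2*(-27)/(-33)) - 2701037/1924757 = (592 - 2*(-27)*(-1)/33) - 2701037/1924757 = (592 - 1*18/11) - 2701037/1924757 = (592 - 18/11) - 2701037/1924757 = 6494/11 - 2701037/1924757 = 12469660551/21172327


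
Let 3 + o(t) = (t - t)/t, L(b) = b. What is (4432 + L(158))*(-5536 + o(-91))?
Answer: -25424010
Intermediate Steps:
o(t) = -3 (o(t) = -3 + (t - t)/t = -3 + 0/t = -3 + 0 = -3)
(4432 + L(158))*(-5536 + o(-91)) = (4432 + 158)*(-5536 - 3) = 4590*(-5539) = -25424010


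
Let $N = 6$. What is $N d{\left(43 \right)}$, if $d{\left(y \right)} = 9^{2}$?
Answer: $486$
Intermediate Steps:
$d{\left(y \right)} = 81$
$N d{\left(43 \right)} = 6 \cdot 81 = 486$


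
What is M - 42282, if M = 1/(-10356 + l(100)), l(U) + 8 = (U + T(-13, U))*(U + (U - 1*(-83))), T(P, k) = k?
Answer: -1954950551/46236 ≈ -42282.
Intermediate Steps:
l(U) = -8 + 2*U*(83 + 2*U) (l(U) = -8 + (U + U)*(U + (U - 1*(-83))) = -8 + (2*U)*(U + (U + 83)) = -8 + (2*U)*(U + (83 + U)) = -8 + (2*U)*(83 + 2*U) = -8 + 2*U*(83 + 2*U))
M = 1/46236 (M = 1/(-10356 + (-8 + 4*100² + 166*100)) = 1/(-10356 + (-8 + 4*10000 + 16600)) = 1/(-10356 + (-8 + 40000 + 16600)) = 1/(-10356 + 56592) = 1/46236 ≈ 2.1628e-5)
M - 42282 = 1/46236 - 42282 = -1954950551/46236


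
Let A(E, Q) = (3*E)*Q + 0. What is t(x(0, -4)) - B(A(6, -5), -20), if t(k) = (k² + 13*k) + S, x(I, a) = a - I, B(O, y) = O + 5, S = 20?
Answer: 69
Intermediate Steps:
A(E, Q) = 3*E*Q (A(E, Q) = 3*E*Q + 0 = 3*E*Q)
B(O, y) = 5 + O
t(k) = 20 + k² + 13*k (t(k) = (k² + 13*k) + 20 = 20 + k² + 13*k)
t(x(0, -4)) - B(A(6, -5), -20) = (20 + (-4 - 1*0)² + 13*(-4 - 1*0)) - (5 + 3*6*(-5)) = (20 + (-4 + 0)² + 13*(-4 + 0)) - (5 - 90) = (20 + (-4)² + 13*(-4)) - 1*(-85) = (20 + 16 - 52) + 85 = -16 + 85 = 69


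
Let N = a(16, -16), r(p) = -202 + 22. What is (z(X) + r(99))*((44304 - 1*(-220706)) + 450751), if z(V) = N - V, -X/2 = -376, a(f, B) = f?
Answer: -655637076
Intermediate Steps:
r(p) = -180
N = 16
X = 752 (X = -2*(-376) = 752)
z(V) = 16 - V
(z(X) + r(99))*((44304 - 1*(-220706)) + 450751) = ((16 - 1*752) - 180)*((44304 - 1*(-220706)) + 450751) = ((16 - 752) - 180)*((44304 + 220706) + 450751) = (-736 - 180)*(265010 + 450751) = -916*715761 = -655637076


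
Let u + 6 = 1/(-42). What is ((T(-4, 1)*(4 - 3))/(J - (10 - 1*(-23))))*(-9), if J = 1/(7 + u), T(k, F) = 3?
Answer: 369/437 ≈ 0.84439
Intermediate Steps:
u = -253/42 (u = -6 + 1/(-42) = -6 - 1/42 = -253/42 ≈ -6.0238)
J = 42/41 (J = 1/(7 - 253/42) = 1/(41/42) = 42/41 ≈ 1.0244)
((T(-4, 1)*(4 - 3))/(J - (10 - 1*(-23))))*(-9) = ((3*(4 - 3))/(42/41 - (10 - 1*(-23))))*(-9) = ((3*1)/(42/41 - (10 + 23)))*(-9) = (3/(42/41 - 1*33))*(-9) = (3/(42/41 - 33))*(-9) = (3/(-1311/41))*(-9) = -41/1311*3*(-9) = -41/437*(-9) = 369/437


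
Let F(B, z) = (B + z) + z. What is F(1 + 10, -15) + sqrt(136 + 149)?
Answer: -19 + sqrt(285) ≈ -2.1181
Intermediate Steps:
F(B, z) = B + 2*z
F(1 + 10, -15) + sqrt(136 + 149) = ((1 + 10) + 2*(-15)) + sqrt(136 + 149) = (11 - 30) + sqrt(285) = -19 + sqrt(285)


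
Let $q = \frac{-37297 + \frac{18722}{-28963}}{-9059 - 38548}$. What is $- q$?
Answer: $- \frac{32734901}{41783077} \approx -0.78345$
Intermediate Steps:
$q = \frac{32734901}{41783077}$ ($q = \frac{-37297 + 18722 \left(- \frac{1}{28963}\right)}{-47607} = \left(-37297 - \frac{1702}{2633}\right) \left(- \frac{1}{47607}\right) = \left(- \frac{98204703}{2633}\right) \left(- \frac{1}{47607}\right) = \frac{32734901}{41783077} \approx 0.78345$)
$- q = \left(-1\right) \frac{32734901}{41783077} = - \frac{32734901}{41783077}$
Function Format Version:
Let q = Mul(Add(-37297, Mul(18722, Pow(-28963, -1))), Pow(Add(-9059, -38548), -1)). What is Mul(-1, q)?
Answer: Rational(-32734901, 41783077) ≈ -0.78345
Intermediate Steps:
q = Rational(32734901, 41783077) (q = Mul(Add(-37297, Mul(18722, Rational(-1, 28963))), Pow(-47607, -1)) = Mul(Add(-37297, Rational(-1702, 2633)), Rational(-1, 47607)) = Mul(Rational(-98204703, 2633), Rational(-1, 47607)) = Rational(32734901, 41783077) ≈ 0.78345)
Mul(-1, q) = Mul(-1, Rational(32734901, 41783077)) = Rational(-32734901, 41783077)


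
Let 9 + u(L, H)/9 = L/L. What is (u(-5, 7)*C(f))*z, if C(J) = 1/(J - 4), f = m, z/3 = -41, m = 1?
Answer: -2952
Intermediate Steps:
z = -123 (z = 3*(-41) = -123)
u(L, H) = -72 (u(L, H) = -81 + 9*(L/L) = -81 + 9*1 = -81 + 9 = -72)
f = 1
C(J) = 1/(-4 + J)
(u(-5, 7)*C(f))*z = -72/(-4 + 1)*(-123) = -72/(-3)*(-123) = -72*(-⅓)*(-123) = 24*(-123) = -2952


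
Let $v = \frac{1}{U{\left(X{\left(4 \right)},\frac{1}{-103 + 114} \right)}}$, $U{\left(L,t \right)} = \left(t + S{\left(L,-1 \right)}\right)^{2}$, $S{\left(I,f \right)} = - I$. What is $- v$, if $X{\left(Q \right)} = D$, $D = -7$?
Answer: $- \frac{121}{6084} \approx -0.019888$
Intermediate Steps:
$X{\left(Q \right)} = -7$
$U{\left(L,t \right)} = \left(t - L\right)^{2}$
$v = \frac{121}{6084}$ ($v = \frac{1}{\left(-7 - \frac{1}{-103 + 114}\right)^{2}} = \frac{1}{\left(-7 - \frac{1}{11}\right)^{2}} = \frac{1}{\left(- \frac{78}{11}\right)^{2}} = \frac{1}{\frac{6084}{121}} = \frac{121}{6084} \approx 0.019888$)
$- v = \left(-1\right) \frac{121}{6084} = - \frac{121}{6084}$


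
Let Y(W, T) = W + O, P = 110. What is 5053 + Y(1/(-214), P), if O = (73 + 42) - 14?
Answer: 1102955/214 ≈ 5154.0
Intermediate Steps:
O = 101 (O = 115 - 14 = 101)
Y(W, T) = 101 + W (Y(W, T) = W + 101 = 101 + W)
5053 + Y(1/(-214), P) = 5053 + (101 + 1/(-214)) = 5053 + (101 - 1/214) = 5053 + 21613/214 = 1102955/214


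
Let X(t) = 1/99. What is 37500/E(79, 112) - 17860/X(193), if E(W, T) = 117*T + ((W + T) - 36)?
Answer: -23443730760/13259 ≈ -1.7681e+6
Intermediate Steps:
X(t) = 1/99
E(W, T) = -36 + W + 118*T (E(W, T) = 117*T + ((T + W) - 36) = 117*T + (-36 + T + W) = -36 + W + 118*T)
37500/E(79, 112) - 17860/X(193) = 37500/(-36 + 79 + 118*112) - 17860/1/99 = 37500/(-36 + 79 + 13216) - 17860*99 = 37500/13259 - 1768140 = -23443730760/13259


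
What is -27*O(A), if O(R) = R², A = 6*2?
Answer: -3888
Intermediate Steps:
A = 12
-27*O(A) = -27*12² = -27*144 = -3888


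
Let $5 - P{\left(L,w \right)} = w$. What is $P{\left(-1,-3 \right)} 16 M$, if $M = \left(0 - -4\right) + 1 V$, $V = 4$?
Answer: $1024$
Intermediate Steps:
$P{\left(L,w \right)} = 5 - w$
$M = 8$ ($M = \left(0 - -4\right) + 1 \cdot 4 = \left(0 + 4\right) + 4 = 4 + 4 = 8$)
$P{\left(-1,-3 \right)} 16 M = \left(5 - -3\right) 16 \cdot 8 = \left(5 + 3\right) 16 \cdot 8 = 8 \cdot 16 \cdot 8 = 128 \cdot 8 = 1024$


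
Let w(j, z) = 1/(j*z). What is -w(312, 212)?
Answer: -1/66144 ≈ -1.5119e-5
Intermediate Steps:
w(j, z) = 1/(j*z)
-w(312, 212) = -1/(312*212) = -1*1/66144 = -1/66144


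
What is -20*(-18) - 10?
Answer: 350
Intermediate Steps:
-20*(-18) - 10 = 360 - 10 = 350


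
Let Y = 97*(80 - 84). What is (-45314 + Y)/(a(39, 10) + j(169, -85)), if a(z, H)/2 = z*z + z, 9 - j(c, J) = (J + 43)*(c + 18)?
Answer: -15234/3661 ≈ -4.1612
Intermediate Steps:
j(c, J) = 9 - (18 + c)*(43 + J) (j(c, J) = 9 - (J + 43)*(c + 18) = 9 - (43 + J)*(18 + c) = 9 - (18 + c)*(43 + J))
a(z, H) = 2*z + 2*z**2 (a(z, H) = 2*(z*z + z) = 2*(z**2 + z) = 2*(z + z**2) = 2*z + 2*z**2)
Y = -388 (Y = 97*(-4) = -388)
(-45314 + Y)/(a(39, 10) + j(169, -85)) = (-45314 - 388)/(2*39*(1 + 39) + (-765 - 43*169 - 18*(-85) - 1*(-85)*169)) = -45702/(2*39*40 + (-765 - 7267 + 1530 + 14365)) = -45702/(3120 + 7863) = -45702/10983 = -45702*1/10983 = -15234/3661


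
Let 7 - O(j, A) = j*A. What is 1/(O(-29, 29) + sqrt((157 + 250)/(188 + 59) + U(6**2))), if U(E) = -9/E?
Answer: 837824/710473371 - 2*sqrt(341107)/710473371 ≈ 0.0011776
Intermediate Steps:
O(j, A) = 7 - A*j (O(j, A) = 7 - j*A = 7 - A*j)
1/(O(-29, 29) + sqrt((157 + 250)/(188 + 59) + U(6**2))) = 1/((7 - 1*29*(-29)) + sqrt((157 + 250)/(188 + 59) - 9/(6**2))) = 1/((7 + 841) + sqrt(407/247 - 9/36)) = 1/(848 + sqrt(407*(1/247) - 9*1/36)) = 1/(848 + sqrt(407/247 - 1/4)) = 1/(848 + sqrt(1381/988)) = 1/(848 + sqrt(341107)/494)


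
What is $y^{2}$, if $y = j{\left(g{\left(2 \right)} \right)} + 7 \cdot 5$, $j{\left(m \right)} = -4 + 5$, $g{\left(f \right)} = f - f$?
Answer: $1296$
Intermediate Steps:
$g{\left(f \right)} = 0$
$j{\left(m \right)} = 1$
$y = 36$ ($y = 1 + 7 \cdot 5 = 1 + 35 = 36$)
$y^{2} = 36^{2} = 1296$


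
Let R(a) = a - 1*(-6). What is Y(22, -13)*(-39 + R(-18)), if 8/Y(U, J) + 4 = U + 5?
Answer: -408/23 ≈ -17.739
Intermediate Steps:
R(a) = 6 + a (R(a) = a + 6 = 6 + a)
Y(U, J) = 8/(1 + U) (Y(U, J) = 8/(-4 + (U + 5)) = 8/(-4 + (5 + U)) = 8/(1 + U))
Y(22, -13)*(-39 + R(-18)) = (8/(1 + 22))*(-39 + (6 - 18)) = (8/23)*(-39 - 12) = (8*(1/23))*(-51) = (8/23)*(-51) = -408/23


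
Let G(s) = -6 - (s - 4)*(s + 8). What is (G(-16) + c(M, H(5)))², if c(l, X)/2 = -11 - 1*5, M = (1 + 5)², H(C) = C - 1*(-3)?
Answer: 39204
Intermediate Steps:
H(C) = 3 + C (H(C) = C + 3 = 3 + C)
M = 36 (M = 6² = 36)
G(s) = -6 - (-4 + s)*(8 + s)
c(l, X) = -32 (c(l, X) = 2*(-11 - 1*5) = 2*(-11 - 5) = 2*(-16) = -32)
(G(-16) + c(M, H(5)))² = ((26 - 1*(-16)² - 4*(-16)) - 32)² = ((26 - 1*256 + 64) - 32)² = ((26 - 256 + 64) - 32)² = (-166 - 32)² = (-198)² = 39204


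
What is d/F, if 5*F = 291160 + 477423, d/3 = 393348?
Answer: 5900220/768583 ≈ 7.6768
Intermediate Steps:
d = 1180044 (d = 3*393348 = 1180044)
F = 768583/5 (F = (291160 + 477423)/5 = (1/5)*768583 = 768583/5 ≈ 1.5372e+5)
d/F = 1180044/(768583/5) = 1180044*(5/768583) = 5900220/768583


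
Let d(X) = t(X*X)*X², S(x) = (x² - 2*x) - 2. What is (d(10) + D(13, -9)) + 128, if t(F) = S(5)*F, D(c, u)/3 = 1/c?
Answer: 1691667/13 ≈ 1.3013e+5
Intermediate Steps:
S(x) = -2 + x² - 2*x
D(c, u) = 3/c
t(F) = 13*F (t(F) = (-2 + 5² - 2*5)*F = (-2 + 25 - 10)*F = 13*F)
d(X) = 13*X⁴ (d(X) = (13*(X*X))*X² = (13*X²)*X² = 13*X⁴)
(d(10) + D(13, -9)) + 128 = (13*10⁴ + 3/13) + 128 = (13*10000 + 3*(1/13)) + 128 = (130000 + 3/13) + 128 = 1690003/13 + 128 = 1691667/13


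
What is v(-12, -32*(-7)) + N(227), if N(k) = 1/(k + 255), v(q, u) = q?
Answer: -5783/482 ≈ -11.998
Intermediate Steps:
N(k) = 1/(255 + k)
v(-12, -32*(-7)) + N(227) = -12 + 1/(255 + 227) = -12 + 1/482 = -5783/482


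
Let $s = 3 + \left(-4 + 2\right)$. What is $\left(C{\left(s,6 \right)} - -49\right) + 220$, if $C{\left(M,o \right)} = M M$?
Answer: $270$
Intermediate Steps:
$s = 1$ ($s = 3 - 2 = 1$)
$C{\left(M,o \right)} = M^{2}$
$\left(C{\left(s,6 \right)} - -49\right) + 220 = \left(1^{2} - -49\right) + 220 = \left(1 + 49\right) + 220 = 50 + 220 = 270$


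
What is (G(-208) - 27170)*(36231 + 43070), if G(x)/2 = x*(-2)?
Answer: -2088629738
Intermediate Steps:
G(x) = -4*x (G(x) = 2*(x*(-2)) = 2*(-2*x) = -4*x)
(G(-208) - 27170)*(36231 + 43070) = (-4*(-208) - 27170)*(36231 + 43070) = (832 - 27170)*79301 = -26338*79301 = -2088629738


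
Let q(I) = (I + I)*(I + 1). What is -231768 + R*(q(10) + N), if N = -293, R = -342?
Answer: -206802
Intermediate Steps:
q(I) = 2*I*(1 + I) (q(I) = (2*I)*(1 + I) = 2*I*(1 + I))
-231768 + R*(q(10) + N) = -231768 - 342*(2*10*(1 + 10) - 293) = -231768 - 342*(2*10*11 - 293) = -231768 - 342*(220 - 293) = -231768 - 342*(-73) = -231768 + 24966 = -206802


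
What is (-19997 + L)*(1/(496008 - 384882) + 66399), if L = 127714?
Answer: 794806610257175/111126 ≈ 7.1523e+9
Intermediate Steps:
(-19997 + L)*(1/(496008 - 384882) + 66399) = (-19997 + 127714)*(1/(496008 - 384882) + 66399) = 107717*(1/111126 + 66399) = 107717*(7378655275/111126) = 794806610257175/111126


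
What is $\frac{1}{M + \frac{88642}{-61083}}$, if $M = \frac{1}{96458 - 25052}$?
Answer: $- \frac{484632522}{703278841} \approx -0.6891$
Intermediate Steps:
$M = \frac{1}{71406} \approx 1.4004 \cdot 10^{-5}$
$\frac{1}{M + \frac{88642}{-61083}} = \frac{1}{\frac{1}{71406} + \frac{88642}{-61083}} = \frac{1}{\frac{1}{71406} + 88642 \left(- \frac{1}{61083}\right)} = \frac{1}{\frac{1}{71406} - \frac{88642}{61083}} = \frac{1}{- \frac{703278841}{484632522}} = - \frac{484632522}{703278841}$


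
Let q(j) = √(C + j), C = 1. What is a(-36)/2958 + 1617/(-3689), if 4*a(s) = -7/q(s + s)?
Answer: -231/527 + 7*I*√71/840072 ≈ -0.43833 + 7.0212e-5*I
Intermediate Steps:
q(j) = √(1 + j)
a(s) = -7/(4*√(1 + 2*s)) (a(s) = (-7/√(1 + (s + s)))/4 = (-7/√(1 + 2*s))/4 = -7/(4*√(1 + 2*s)))
a(-36)/2958 + 1617/(-3689) = -7/(4*√(1 + 2*(-36)))/2958 + 1617/(-3689) = -7/(4*√(1 - 72))*(1/2958) + 1617*(-1/3689) = -(-7)*I*√71/284*(1/2958) - 231/527 = (7*I*√71/284)*(1/2958) - 231/527 = 7*I*√71/840072 - 231/527 = -231/527 + 7*I*√71/840072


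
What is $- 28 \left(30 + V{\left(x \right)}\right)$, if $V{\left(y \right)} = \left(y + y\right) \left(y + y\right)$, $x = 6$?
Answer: $-4872$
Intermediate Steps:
$V{\left(y \right)} = 4 y^{2}$ ($V{\left(y \right)} = 2 y 2 y = 4 y^{2}$)
$- 28 \left(30 + V{\left(x \right)}\right) = - 28 \left(30 + 4 \cdot 6^{2}\right) = - 28 \left(30 + 4 \cdot 36\right) = - 28 \left(30 + 144\right) = \left(-28\right) 174 = -4872$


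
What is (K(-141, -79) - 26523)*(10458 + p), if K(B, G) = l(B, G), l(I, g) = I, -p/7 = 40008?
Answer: 7188561072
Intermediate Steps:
p = -280056 (p = -7*40008 = -280056)
K(B, G) = B
(K(-141, -79) - 26523)*(10458 + p) = (-141 - 26523)*(10458 - 280056) = -26664*(-269598) = 7188561072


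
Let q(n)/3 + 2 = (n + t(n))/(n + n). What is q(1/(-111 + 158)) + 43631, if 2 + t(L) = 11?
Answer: 44261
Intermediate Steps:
t(L) = 9 (t(L) = -2 + 11 = 9)
q(n) = -6 + 3*(9 + n)/(2*n) (q(n) = -6 + 3*((n + 9)/(n + n)) = -6 + 3*((9 + n)/((2*n))) = -6 + 3*((9 + n)*(1/(2*n))) = -6 + 3*((9 + n)/(2*n)) = -6 + 3*(9 + n)/(2*n))
q(1/(-111 + 158)) + 43631 = 9*(3 - 1/(-111 + 158))/(2*(1/(-111 + 158))) + 43631 = 9*(3 - 1/47)/(2*(1/47)) + 43631 = 9*(3 - 1*1/47)/(2*(1/47)) + 43631 = (9/2)*47*(3 - 1/47) + 43631 = (9/2)*47*(140/47) + 43631 = 630 + 43631 = 44261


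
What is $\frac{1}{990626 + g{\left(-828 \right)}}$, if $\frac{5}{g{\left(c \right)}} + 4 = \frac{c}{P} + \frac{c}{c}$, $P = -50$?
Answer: $\frac{339}{335822339} \approx 1.0095 \cdot 10^{-6}$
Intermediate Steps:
$g{\left(c \right)} = \frac{5}{-3 - \frac{c}{50}}$ ($g{\left(c \right)} = \frac{5}{-4 + \left(\frac{c}{-50} + \frac{c}{c}\right)} = \frac{5}{-4 + \left(c \left(- \frac{1}{50}\right) + 1\right)} = \frac{5}{-4 - \left(-1 + \frac{c}{50}\right)} = \frac{5}{-3 - \frac{c}{50}}$)
$\frac{1}{990626 + g{\left(-828 \right)}} = \frac{1}{990626 - \frac{250}{150 - 828}} = \frac{1}{990626 - \frac{250}{-678}} = \frac{1}{990626 - - \frac{125}{339}} = \frac{1}{990626 + \frac{125}{339}} = \frac{1}{\frac{335822339}{339}} = \frac{339}{335822339}$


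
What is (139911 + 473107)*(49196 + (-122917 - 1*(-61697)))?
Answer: -7370928432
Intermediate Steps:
(139911 + 473107)*(49196 + (-122917 - 1*(-61697))) = 613018*(49196 + (-122917 + 61697)) = 613018*(49196 - 61220) = 613018*(-12024) = -7370928432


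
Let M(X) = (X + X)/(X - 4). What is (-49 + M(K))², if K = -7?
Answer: 275625/121 ≈ 2277.9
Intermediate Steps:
M(X) = 2*X/(-4 + X) (M(X) = (2*X)/(-4 + X) = 2*X/(-4 + X))
(-49 + M(K))² = (-49 + 2*(-7)/(-4 - 7))² = (-49 + 2*(-7)/(-11))² = (-49 + 2*(-7)*(-1/11))² = (-49 + 14/11)² = (-525/11)² = 275625/121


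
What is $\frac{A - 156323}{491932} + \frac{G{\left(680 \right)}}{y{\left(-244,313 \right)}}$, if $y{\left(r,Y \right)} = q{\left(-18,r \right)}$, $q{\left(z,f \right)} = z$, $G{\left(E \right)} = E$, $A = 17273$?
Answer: $- \frac{84254165}{2213694} \approx -38.06$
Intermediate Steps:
$y{\left(r,Y \right)} = -18$
$\frac{A - 156323}{491932} + \frac{G{\left(680 \right)}}{y{\left(-244,313 \right)}} = \frac{17273 - 156323}{491932} + \frac{680}{-18} = \left(17273 - 156323\right) \frac{1}{491932} + 680 \left(- \frac{1}{18}\right) = \left(-139050\right) \frac{1}{491932} - \frac{340}{9} = - \frac{69525}{245966} - \frac{340}{9} = - \frac{84254165}{2213694}$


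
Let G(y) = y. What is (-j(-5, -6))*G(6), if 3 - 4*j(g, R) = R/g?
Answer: -27/10 ≈ -2.7000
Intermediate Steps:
j(g, R) = ¾ - R/(4*g)
(-j(-5, -6))*G(6) = -(-1*(-6) + 3*(-5))/(4*(-5))*6 = -(-1)*(6 - 15)/(4*5)*6 = -(-1)*(-9)/(4*5)*6 = -1*9/20*6 = -9/20*6 = -27/10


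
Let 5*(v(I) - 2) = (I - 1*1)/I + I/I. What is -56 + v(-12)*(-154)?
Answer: -2569/6 ≈ -428.17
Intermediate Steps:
v(I) = 11/5 + (-1 + I)/(5*I) (v(I) = 2 + ((I - 1*1)/I + I/I)/5 = 2 + ((I - 1)/I + 1)/5 = 2 + ((-1 + I)/I + 1)/5 = 2 + (1 + (-1 + I)/I)/5 = 2 + (1/5 + (-1 + I)/(5*I)) = 11/5 + (-1 + I)/(5*I))
-56 + v(-12)*(-154) = -56 + ((1/5)*(-1 + 12*(-12))/(-12))*(-154) = -56 + ((1/5)*(-1/12)*(-1 - 144))*(-154) = -56 + ((1/5)*(-1/12)*(-145))*(-154) = -56 + (29/12)*(-154) = -56 - 2233/6 = -2569/6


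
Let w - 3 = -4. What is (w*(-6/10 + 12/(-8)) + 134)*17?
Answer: 23137/10 ≈ 2313.7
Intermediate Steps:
w = -1 (w = 3 - 4 = -1)
(w*(-6/10 + 12/(-8)) + 134)*17 = (-(-6/10 + 12/(-8)) + 134)*17 = (-(-6*1/10 + 12*(-1/8)) + 134)*17 = (-(-3/5 - 3/2) + 134)*17 = (-1*(-21/10) + 134)*17 = (21/10 + 134)*17 = (1361/10)*17 = 23137/10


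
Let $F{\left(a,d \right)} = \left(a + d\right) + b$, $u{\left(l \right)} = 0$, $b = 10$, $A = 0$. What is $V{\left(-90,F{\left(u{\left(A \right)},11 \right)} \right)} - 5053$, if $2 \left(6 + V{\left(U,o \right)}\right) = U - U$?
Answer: $-5059$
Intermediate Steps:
$F{\left(a,d \right)} = 10 + a + d$ ($F{\left(a,d \right)} = \left(a + d\right) + 10 = 10 + a + d$)
$V{\left(U,o \right)} = -6$ ($V{\left(U,o \right)} = -6 + \frac{U - U}{2} = -6 + \frac{1}{2} \cdot 0 = -6 + 0 = -6$)
$V{\left(-90,F{\left(u{\left(A \right)},11 \right)} \right)} - 5053 = -6 - 5053 = -5059$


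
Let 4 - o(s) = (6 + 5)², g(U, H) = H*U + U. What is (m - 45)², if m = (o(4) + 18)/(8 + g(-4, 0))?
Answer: 77841/16 ≈ 4865.1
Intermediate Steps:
g(U, H) = U + H*U
o(s) = -117 (o(s) = 4 - (6 + 5)² = 4 - 1*11² = 4 - 1*121 = 4 - 121 = -117)
m = -99/4 (m = (-117 + 18)/(8 - 4*(1 + 0)) = -99/(8 - 4*1) = -99/(8 - 4) = -99/4 ≈ -24.750)
(m - 45)² = (-99/4 - 45)² = (-279/4)² = 77841/16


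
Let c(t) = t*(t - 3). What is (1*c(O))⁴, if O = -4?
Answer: 614656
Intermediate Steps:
c(t) = t*(-3 + t)
(1*c(O))⁴ = (1*(-4*(-3 - 4)))⁴ = (1*(-4*(-7)))⁴ = (1*28)⁴ = 28⁴ = 614656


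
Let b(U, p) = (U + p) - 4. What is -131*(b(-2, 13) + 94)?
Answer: -13231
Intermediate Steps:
b(U, p) = -4 + U + p
-131*(b(-2, 13) + 94) = -131*((-4 - 2 + 13) + 94) = -131*(7 + 94) = -131*101 = -13231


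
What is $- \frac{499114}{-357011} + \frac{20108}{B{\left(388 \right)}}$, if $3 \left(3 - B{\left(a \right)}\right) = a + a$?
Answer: $- \frac{21153511126}{273827437} \approx -77.251$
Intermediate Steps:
$B{\left(a \right)} = 3 - \frac{2 a}{3}$ ($B{\left(a \right)} = 3 - \frac{a + a}{3} = 3 - \frac{2 a}{3}$)
$- \frac{499114}{-357011} + \frac{20108}{B{\left(388 \right)}} = - \frac{499114}{-357011} + \frac{20108}{3 - \frac{776}{3}} = \left(-499114\right) \left(- \frac{1}{357011}\right) + \frac{20108}{3 - \frac{776}{3}} = \frac{499114}{357011} + \frac{20108}{- \frac{767}{3}} = \frac{499114}{357011} + 20108 \left(- \frac{3}{767}\right) = \frac{499114}{357011} - \frac{60324}{767} = - \frac{21153511126}{273827437}$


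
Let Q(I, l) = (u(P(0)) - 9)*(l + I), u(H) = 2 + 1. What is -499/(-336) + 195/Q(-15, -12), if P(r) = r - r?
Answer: 8131/3024 ≈ 2.6888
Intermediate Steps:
P(r) = 0
u(H) = 3
Q(I, l) = -6*I - 6*l (Q(I, l) = (3 - 9)*(l + I) = -6*(I + l) = -6*I - 6*l)
-499/(-336) + 195/Q(-15, -12) = -499/(-336) + 195/(-6*(-15) - 6*(-12)) = -499*(-1/336) + 195/(90 + 72) = 499/336 + 195/162 = 499/336 + 195*(1/162) = 499/336 + 65/54 = 8131/3024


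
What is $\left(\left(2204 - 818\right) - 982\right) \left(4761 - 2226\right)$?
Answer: $1024140$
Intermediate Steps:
$\left(\left(2204 - 818\right) - 982\right) \left(4761 - 2226\right) = \left(1386 - 982\right) 2535 = 404 \cdot 2535 = 1024140$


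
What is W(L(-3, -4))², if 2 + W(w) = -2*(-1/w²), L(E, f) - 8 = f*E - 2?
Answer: 104329/26244 ≈ 3.9753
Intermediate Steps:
L(E, f) = 6 + E*f (L(E, f) = 8 + (f*E - 2) = 8 + (E*f - 2) = 8 + (-2 + E*f) = 6 + E*f)
W(w) = -2 + 2/w² (W(w) = -2 - 2*(-1/w²) = -2 - (-2)/w² = -2 + 2/w²)
W(L(-3, -4))² = (-2 + 2/(6 - 3*(-4))²)² = (-2 + 2/(6 + 12)²)² = (-2 + 2/18²)² = (-2 + 2*(1/324))² = (-2 + 1/162)² = (-323/162)² = 104329/26244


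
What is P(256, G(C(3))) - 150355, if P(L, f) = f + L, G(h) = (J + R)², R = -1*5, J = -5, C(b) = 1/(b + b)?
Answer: -149999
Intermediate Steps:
C(b) = 1/(2*b)
R = -5
G(h) = 100 (G(h) = (-5 - 5)² = (-10)² = 100)
P(L, f) = L + f
P(256, G(C(3))) - 150355 = (256 + 100) - 150355 = 356 - 150355 = -149999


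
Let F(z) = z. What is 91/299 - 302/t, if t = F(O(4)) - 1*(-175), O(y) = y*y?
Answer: -5609/4393 ≈ -1.2768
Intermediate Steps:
O(y) = y²
t = 191 (t = 4² - 1*(-175) = 16 + 175 = 191)
91/299 - 302/t = 91/299 - 302/191 = 91*(1/299) - 302*1/191 = 7/23 - 302/191 = -5609/4393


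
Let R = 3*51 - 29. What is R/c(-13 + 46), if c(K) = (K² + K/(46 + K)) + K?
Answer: 9796/88671 ≈ 0.11048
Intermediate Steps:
c(K) = K + K² + K/(46 + K) (c(K) = (K² + K/(46 + K)) + K = K + K² + K/(46 + K))
R = 124 (R = 153 - 29 = 124)
R/c(-13 + 46) = 124/(((-13 + 46)*(47 + (-13 + 46)² + 47*(-13 + 46))/(46 + (-13 + 46)))) = 124/((33*(47 + 33² + 47*33)/(46 + 33))) = 124/((33*(47 + 1089 + 1551)/79)) = 124/((33*(1/79)*2687)) = 124/(88671/79) = 124*(79/88671) = 9796/88671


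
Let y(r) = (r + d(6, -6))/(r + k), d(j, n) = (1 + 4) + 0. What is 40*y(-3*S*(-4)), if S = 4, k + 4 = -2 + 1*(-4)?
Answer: 1060/19 ≈ 55.789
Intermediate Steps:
k = -10 (k = -4 + (-2 + 1*(-4)) = -4 + (-2 - 4) = -4 - 6 = -10)
d(j, n) = 5 (d(j, n) = 5 + 0 = 5)
y(r) = (5 + r)/(-10 + r) (y(r) = (r + 5)/(r - 10) = (5 + r)/(-10 + r))
40*y(-3*S*(-4)) = 40*((5 - 3*4*(-4))/(-10 - 3*4*(-4))) = 40*((5 - 12*(-4))/(-10 - 12*(-4))) = 40*((5 + 48)/(-10 + 48)) = 40*(53/38) = 1060/19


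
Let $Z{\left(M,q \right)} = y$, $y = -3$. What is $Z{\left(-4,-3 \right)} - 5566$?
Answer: $-5569$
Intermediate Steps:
$Z{\left(M,q \right)} = -3$
$Z{\left(-4,-3 \right)} - 5566 = -3 - 5566 = -5569$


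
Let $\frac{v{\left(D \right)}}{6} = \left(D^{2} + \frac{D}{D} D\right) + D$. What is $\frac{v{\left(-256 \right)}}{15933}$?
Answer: $\frac{130048}{5311} \approx 24.487$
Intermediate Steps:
$v{\left(D \right)} = 6 D^{2} + 12 D$ ($v{\left(D \right)} = 6 \left(\left(D^{2} + \frac{D}{D} D\right) + D\right) = 6 \left(\left(D^{2} + 1 D\right) + D\right) = 6 \left(\left(D^{2} + D\right) + D\right) = 6 \left(\left(D + D^{2}\right) + D\right) = 6 \left(D^{2} + 2 D\right) = 6 D^{2} + 12 D$)
$\frac{v{\left(-256 \right)}}{15933} = \frac{6 \left(-256\right) \left(2 - 256\right)}{15933} = 6 \left(-256\right) \left(-254\right) \frac{1}{15933} = 390144 \cdot \frac{1}{15933} = \frac{130048}{5311}$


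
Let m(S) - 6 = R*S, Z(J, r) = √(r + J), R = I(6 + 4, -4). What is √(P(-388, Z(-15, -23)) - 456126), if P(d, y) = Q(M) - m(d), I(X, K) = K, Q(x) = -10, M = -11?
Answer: I*√457694 ≈ 676.53*I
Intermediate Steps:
R = -4
Z(J, r) = √(J + r)
m(S) = 6 - 4*S
P(d, y) = -16 + 4*d (P(d, y) = -10 - (6 - 4*d) = -10 + (-6 + 4*d) = -16 + 4*d)
√(P(-388, Z(-15, -23)) - 456126) = √((-16 + 4*(-388)) - 456126) = √((-16 - 1552) - 456126) = √(-1568 - 456126) = √(-457694) = I*√457694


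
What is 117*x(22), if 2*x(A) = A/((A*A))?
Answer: 117/44 ≈ 2.6591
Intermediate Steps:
x(A) = 1/(2*A) (x(A) = (A/((A*A)))/2 = (A/(A**2))/2 = (A/A**2)/2 = 1/(2*A))
117*x(22) = 117*((1/2)/22) = 117*((1/2)*(1/22)) = 117*(1/44) = 117/44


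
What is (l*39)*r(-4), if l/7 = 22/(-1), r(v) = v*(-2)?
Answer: -48048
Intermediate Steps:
r(v) = -2*v
l = -154 (l = 7*(22/(-1)) = 7*(22*(-1)) = 7*(-22) = -154)
(l*39)*r(-4) = (-154*39)*(-2*(-4)) = -6006*8 = -48048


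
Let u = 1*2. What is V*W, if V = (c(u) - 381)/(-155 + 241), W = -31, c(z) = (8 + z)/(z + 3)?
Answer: 11749/86 ≈ 136.62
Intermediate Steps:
u = 2
c(z) = (8 + z)/(3 + z)
V = -379/86 (V = ((8 + 2)/(3 + 2) - 381)/(-155 + 241) = (10/5 - 381)/86 = ((⅕)*10 - 381)*(1/86) = (2 - 381)*(1/86) = -379*1/86 = -379/86 ≈ -4.4070)
V*W = -379/86*(-31) = 11749/86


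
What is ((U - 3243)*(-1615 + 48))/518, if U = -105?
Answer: 2623158/259 ≈ 10128.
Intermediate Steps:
((U - 3243)*(-1615 + 48))/518 = ((-105 - 3243)*(-1615 + 48))/518 = -3348*(-1567)*(1/518) = 5246316*(1/518) = 2623158/259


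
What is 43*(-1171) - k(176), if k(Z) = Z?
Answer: -50529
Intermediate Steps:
43*(-1171) - k(176) = 43*(-1171) - 1*176 = -50353 - 176 = -50529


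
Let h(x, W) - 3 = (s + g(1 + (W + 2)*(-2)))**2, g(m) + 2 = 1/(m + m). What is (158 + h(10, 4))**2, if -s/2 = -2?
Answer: 6363731529/234256 ≈ 27166.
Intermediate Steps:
g(m) = -2 + 1/(2*m) (g(m) = -2 + 1/(m + m) = -2 + 1/(2*m))
s = 4 (s = -2*(-2) = 4)
h(x, W) = 3 + (2 + 1/(2*(-3 - 2*W)))**2 (h(x, W) = 3 + (4 + (-2 + 1/(2*(1 + (W + 2)*(-2)))))**2 = 3 + (4 + (-2 + 1/(2*(1 + (2 + W)*(-2)))))**2 = 3 + (4 + (-2 + 1/(2*(1 + (-4 - 2*W)))))**2 = 3 + (4 + (-2 + 1/(2*(-3 - 2*W))))**2 = 3 + (2 + 1/(2*(-3 - 2*W)))**2)
(158 + h(10, 4))**2 = (158 + (3 + (2 - 1/(2*(3 + 2*4)))**2))**2 = (158 + (3 + (2 - 1/(2*(3 + 8)))**2))**2 = (158 + (3 + (2 - 1/2/11)**2))**2 = (158 + (3 + (2 - 1/2*1/11)**2))**2 = (158 + (3 + (2 - 1/22)**2))**2 = (158 + (3 + (43/22)**2))**2 = (158 + (3 + 1849/484))**2 = (158 + 3301/484)**2 = (79773/484)**2 = 6363731529/234256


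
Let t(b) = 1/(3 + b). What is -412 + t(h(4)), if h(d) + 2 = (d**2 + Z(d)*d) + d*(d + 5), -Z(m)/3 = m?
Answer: -2059/5 ≈ -411.80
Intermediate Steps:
Z(m) = -3*m
h(d) = -2 - 2*d**2 + d*(5 + d) (h(d) = -2 + ((d**2 + (-3*d)*d) + d*(d + 5)) = -2 + ((d**2 - 3*d**2) + d*(5 + d)) = -2 + (-2*d**2 + d*(5 + d)) = -2 - 2*d**2 + d*(5 + d))
-412 + t(h(4)) = -412 + 1/(3 + (-2 - 1*4**2 + 5*4)) = -412 + 1/(3 + (-2 - 1*16 + 20)) = -412 + 1/(3 + (-2 - 16 + 20)) = -412 + 1/(3 + 2) = -412 + 1/5 = -2059/5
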